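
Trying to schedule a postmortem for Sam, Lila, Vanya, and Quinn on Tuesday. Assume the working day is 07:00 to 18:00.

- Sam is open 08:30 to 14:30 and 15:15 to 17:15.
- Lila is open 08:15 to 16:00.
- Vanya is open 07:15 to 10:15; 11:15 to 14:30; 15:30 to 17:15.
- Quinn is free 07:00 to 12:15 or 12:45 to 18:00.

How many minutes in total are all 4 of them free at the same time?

Sam ∩ Lila: 08:30-14:30, 15:15-16:00.
Sam ∩ Lila ∩ Vanya: 08:30-10:15, 11:15-14:30, 15:30-16:00.
Sam ∩ Lila ∩ Vanya ∩ Quinn: 08:30-10:15, 11:15-12:15, 12:45-14:30, 15:30-16:00.
So the common availability across everyone is 08:30-10:15, 11:15-12:15, 12:45-14:30, 15:30-16:00.
Summing the common windows: 105 + 60 + 105 + 30 = 300 minutes.

300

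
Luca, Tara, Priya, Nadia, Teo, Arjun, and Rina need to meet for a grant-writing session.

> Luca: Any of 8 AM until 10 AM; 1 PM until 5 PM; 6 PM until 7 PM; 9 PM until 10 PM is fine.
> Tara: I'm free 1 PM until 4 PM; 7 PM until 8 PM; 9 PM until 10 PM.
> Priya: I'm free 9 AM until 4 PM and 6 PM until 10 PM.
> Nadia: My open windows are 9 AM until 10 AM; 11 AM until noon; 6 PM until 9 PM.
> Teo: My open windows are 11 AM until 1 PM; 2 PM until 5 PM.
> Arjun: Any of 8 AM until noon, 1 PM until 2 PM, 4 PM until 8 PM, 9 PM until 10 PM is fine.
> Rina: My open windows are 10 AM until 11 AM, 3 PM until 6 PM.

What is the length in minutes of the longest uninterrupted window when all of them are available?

0

Luca ∩ Tara: 13:00-16:00, 21:00-22:00.
Luca ∩ Tara ∩ Priya: 13:00-16:00, 21:00-22:00.
Luca ∩ Tara ∩ Priya ∩ Nadia: ∅.
Luca ∩ Tara ∩ Priya ∩ Nadia ∩ Teo: ∅.
Luca ∩ Tara ∩ Priya ∩ Nadia ∩ Teo ∩ Arjun: ∅.
Luca ∩ Tara ∩ Priya ∩ Nadia ∩ Teo ∩ Arjun ∩ Rina: ∅.
There is no time when everyone is free.
No common window exists, so the longest block is 0 minutes.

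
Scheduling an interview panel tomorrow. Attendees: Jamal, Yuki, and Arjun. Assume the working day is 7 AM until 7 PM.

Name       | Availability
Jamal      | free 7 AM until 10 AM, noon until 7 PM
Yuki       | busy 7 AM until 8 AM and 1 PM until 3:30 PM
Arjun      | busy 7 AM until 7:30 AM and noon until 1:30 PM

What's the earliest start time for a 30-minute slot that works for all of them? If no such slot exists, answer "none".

08:00

Jamal free: 07:00-10:00, 12:00-19:00.
Yuki free: 08:00-13:00, 15:30-19:00 (invert busy blocks within the working day).
Arjun free: 07:30-12:00, 13:30-19:00 (invert busy blocks within the working day).
Jamal ∩ Yuki: 08:00-10:00, 12:00-13:00, 15:30-19:00.
Jamal ∩ Yuki ∩ Arjun: 08:00-10:00, 15:30-19:00.
The first common window of at least 30 minutes is 08:00-10:00, so the earliest start is 08:00.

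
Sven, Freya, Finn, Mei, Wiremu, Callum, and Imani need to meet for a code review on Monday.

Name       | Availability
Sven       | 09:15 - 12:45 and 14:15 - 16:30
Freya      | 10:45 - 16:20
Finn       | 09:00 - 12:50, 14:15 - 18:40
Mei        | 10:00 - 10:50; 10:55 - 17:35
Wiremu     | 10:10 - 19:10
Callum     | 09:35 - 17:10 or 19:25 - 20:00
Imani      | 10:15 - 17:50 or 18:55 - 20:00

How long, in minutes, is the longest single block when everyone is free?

125

Sven ∩ Freya: 10:45-12:45, 14:15-16:20.
Sven ∩ Freya ∩ Finn: 10:45-12:45, 14:15-16:20.
Sven ∩ Freya ∩ Finn ∩ Mei: 10:45-10:50, 10:55-12:45, 14:15-16:20.
Sven ∩ Freya ∩ Finn ∩ Mei ∩ Wiremu: 10:45-10:50, 10:55-12:45, 14:15-16:20.
Sven ∩ Freya ∩ Finn ∩ Mei ∩ Wiremu ∩ Callum: 10:45-10:50, 10:55-12:45, 14:15-16:20.
Sven ∩ Freya ∩ Finn ∩ Mei ∩ Wiremu ∩ Callum ∩ Imani: 10:45-10:50, 10:55-12:45, 14:15-16:20.
So the common availability across everyone is 10:45-10:50, 10:55-12:45, 14:15-16:20.
The longest is 14:15-16:20 at 125 minutes.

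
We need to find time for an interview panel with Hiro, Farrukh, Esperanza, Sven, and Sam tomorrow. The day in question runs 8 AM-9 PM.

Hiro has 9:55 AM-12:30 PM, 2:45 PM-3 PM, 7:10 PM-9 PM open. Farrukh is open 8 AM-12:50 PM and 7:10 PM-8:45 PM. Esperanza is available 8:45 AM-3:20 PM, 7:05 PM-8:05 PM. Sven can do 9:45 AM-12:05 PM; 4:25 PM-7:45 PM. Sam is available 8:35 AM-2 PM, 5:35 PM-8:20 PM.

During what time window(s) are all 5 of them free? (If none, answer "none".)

Hiro ∩ Farrukh: 09:55-12:30, 19:10-20:45.
Hiro ∩ Farrukh ∩ Esperanza: 09:55-12:30, 19:10-20:05.
Hiro ∩ Farrukh ∩ Esperanza ∩ Sven: 09:55-12:05, 19:10-19:45.
Hiro ∩ Farrukh ∩ Esperanza ∩ Sven ∩ Sam: 09:55-12:05, 19:10-19:45.
So the common availability across everyone is 09:55-12:05, 19:10-19:45.

09:55-12:05, 19:10-19:45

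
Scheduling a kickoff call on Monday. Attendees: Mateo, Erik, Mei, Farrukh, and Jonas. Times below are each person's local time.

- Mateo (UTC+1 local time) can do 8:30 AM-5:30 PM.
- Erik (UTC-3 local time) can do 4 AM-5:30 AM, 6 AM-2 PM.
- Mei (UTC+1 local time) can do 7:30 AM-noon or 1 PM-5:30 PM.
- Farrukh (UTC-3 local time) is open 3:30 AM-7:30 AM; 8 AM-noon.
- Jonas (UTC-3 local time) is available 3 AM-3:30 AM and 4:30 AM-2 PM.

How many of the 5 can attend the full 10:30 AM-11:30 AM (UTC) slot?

Mateo in UTC: 07:30-16:30 (subtract 1h to convert from UTC+1).
Erik in UTC: 07:00-08:30, 09:00-17:00 (add 3h to convert from UTC-3).
Mei in UTC: 06:30-11:00, 12:00-16:30 (subtract 1h to convert from UTC+1).
Farrukh in UTC: 06:30-10:30, 11:00-15:00 (add 3h to convert from UTC-3).
Jonas in UTC: 06:00-06:30, 07:30-17:00 (add 3h to convert from UTC-3).
Mateo, Erik, and Jonas can make the full 10:30-11:30 slot — that's 3.

3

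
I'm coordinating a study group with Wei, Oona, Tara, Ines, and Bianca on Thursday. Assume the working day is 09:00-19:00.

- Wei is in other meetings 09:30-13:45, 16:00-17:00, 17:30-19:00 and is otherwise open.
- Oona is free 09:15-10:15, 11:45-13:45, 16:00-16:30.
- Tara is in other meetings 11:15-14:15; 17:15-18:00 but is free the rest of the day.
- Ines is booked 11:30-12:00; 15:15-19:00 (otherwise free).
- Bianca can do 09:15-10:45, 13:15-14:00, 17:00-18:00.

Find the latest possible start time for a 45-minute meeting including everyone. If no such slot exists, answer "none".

none

Wei free: 09:00-09:30, 13:45-16:00, 17:00-17:30 (invert busy blocks within the working day).
Oona free: 09:15-10:15, 11:45-13:45, 16:00-16:30.
Tara free: 09:00-11:15, 14:15-17:15, 18:00-19:00 (invert busy blocks within the working day).
Ines free: 09:00-11:30, 12:00-15:15 (invert busy blocks within the working day).
Bianca free: 09:15-10:45, 13:15-14:00, 17:00-18:00.
Wei ∩ Oona: 09:15-09:30.
Wei ∩ Oona ∩ Tara: 09:15-09:30.
Wei ∩ Oona ∩ Tara ∩ Ines: 09:15-09:30.
Wei ∩ Oona ∩ Tara ∩ Ines ∩ Bianca: 09:15-09:30.
Those are the intersection windows.
No common window is at least 45 minutes long.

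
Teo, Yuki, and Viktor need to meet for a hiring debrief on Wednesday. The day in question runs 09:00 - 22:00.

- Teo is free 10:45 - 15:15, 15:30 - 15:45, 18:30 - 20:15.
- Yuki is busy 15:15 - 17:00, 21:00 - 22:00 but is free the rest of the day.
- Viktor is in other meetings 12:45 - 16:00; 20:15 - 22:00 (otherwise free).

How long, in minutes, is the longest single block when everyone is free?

120

Teo free: 10:45-15:15, 15:30-15:45, 18:30-20:15.
Yuki free: 09:00-15:15, 17:00-21:00 (invert busy blocks within the working day).
Viktor free: 09:00-12:45, 16:00-20:15 (invert busy blocks within the working day).
Teo ∩ Yuki: 10:45-15:15, 18:30-20:15.
Teo ∩ Yuki ∩ Viktor: 10:45-12:45, 18:30-20:15.
Those are the intersection windows.
The longest is 10:45-12:45 at 120 minutes.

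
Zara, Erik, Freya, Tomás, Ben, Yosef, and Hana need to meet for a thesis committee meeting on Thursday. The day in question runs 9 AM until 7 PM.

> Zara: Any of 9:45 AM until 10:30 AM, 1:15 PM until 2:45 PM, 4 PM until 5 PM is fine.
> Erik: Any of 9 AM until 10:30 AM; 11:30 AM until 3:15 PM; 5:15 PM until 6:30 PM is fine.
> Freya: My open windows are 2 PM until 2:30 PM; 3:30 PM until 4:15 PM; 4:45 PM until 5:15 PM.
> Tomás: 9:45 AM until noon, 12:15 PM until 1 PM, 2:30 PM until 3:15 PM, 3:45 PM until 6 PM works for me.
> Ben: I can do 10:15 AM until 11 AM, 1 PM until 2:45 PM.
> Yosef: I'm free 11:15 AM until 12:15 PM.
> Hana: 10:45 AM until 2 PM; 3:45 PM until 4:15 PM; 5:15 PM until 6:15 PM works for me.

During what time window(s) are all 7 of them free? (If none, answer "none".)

Zara ∩ Erik: 09:45-10:30, 13:15-14:45.
Zara ∩ Erik ∩ Freya: 14:00-14:30.
Zara ∩ Erik ∩ Freya ∩ Tomás: ∅.
Zara ∩ Erik ∩ Freya ∩ Tomás ∩ Ben: ∅.
Zara ∩ Erik ∩ Freya ∩ Tomás ∩ Ben ∩ Yosef: ∅.
Zara ∩ Erik ∩ Freya ∩ Tomás ∩ Ben ∩ Yosef ∩ Hana: ∅.
There is no time when everyone is free.

none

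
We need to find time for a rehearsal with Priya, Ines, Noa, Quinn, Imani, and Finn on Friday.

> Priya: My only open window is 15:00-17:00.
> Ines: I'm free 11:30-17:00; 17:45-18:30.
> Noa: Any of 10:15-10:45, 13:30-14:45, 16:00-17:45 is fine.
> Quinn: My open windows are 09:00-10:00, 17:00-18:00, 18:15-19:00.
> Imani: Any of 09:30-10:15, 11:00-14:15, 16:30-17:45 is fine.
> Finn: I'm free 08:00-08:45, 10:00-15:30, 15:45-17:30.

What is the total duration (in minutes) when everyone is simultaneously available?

0

Priya ∩ Ines: 15:00-17:00.
Priya ∩ Ines ∩ Noa: 16:00-17:00.
Priya ∩ Ines ∩ Noa ∩ Quinn: ∅.
Priya ∩ Ines ∩ Noa ∩ Quinn ∩ Imani: ∅.
Priya ∩ Ines ∩ Noa ∩ Quinn ∩ Imani ∩ Finn: ∅.
There is no time when everyone is free.
There is no common window, so the total is 0 minutes.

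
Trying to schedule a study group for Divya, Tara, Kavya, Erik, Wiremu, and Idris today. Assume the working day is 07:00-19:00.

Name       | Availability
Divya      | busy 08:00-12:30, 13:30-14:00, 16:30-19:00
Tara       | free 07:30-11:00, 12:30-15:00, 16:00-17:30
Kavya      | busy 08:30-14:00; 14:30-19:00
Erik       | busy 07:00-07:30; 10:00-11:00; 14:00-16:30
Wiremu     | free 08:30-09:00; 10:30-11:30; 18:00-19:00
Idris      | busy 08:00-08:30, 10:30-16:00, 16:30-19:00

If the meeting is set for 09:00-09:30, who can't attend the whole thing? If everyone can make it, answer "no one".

Divya free: 07:00-08:00, 12:30-13:30, 14:00-16:30 (invert busy blocks within the working day).
Tara free: 07:30-11:00, 12:30-15:00, 16:00-17:30.
Kavya free: 07:00-08:30, 14:00-14:30 (invert busy blocks within the working day).
Erik free: 07:30-10:00, 11:00-14:00, 16:30-19:00 (invert busy blocks within the working day).
Wiremu free: 08:30-09:00, 10:30-11:30, 18:00-19:00.
Idris free: 07:00-08:00, 08:30-10:30, 16:00-16:30 (invert busy blocks within the working day).
Divya: not fully free for 09:00-09:30. Tara: free for 09:00-09:30. Kavya: not fully free for 09:00-09:30. Erik: free for 09:00-09:30. Wiremu: not fully free for 09:00-09:30. Idris: free for 09:00-09:30.

Divya, Kavya, Wiremu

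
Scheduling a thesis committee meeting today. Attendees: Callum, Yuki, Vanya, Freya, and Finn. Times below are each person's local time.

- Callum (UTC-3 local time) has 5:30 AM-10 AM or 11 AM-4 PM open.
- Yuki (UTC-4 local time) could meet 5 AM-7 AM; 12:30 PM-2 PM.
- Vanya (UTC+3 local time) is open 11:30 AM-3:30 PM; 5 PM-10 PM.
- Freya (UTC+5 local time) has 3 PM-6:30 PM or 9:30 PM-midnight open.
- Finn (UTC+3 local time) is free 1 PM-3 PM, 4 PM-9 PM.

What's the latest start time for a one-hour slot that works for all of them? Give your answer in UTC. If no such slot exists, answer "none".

Callum in UTC: 08:30-13:00, 14:00-19:00 (add 3h to convert from UTC-3).
Yuki in UTC: 09:00-11:00, 16:30-18:00 (add 4h to convert from UTC-4).
Vanya in UTC: 08:30-12:30, 14:00-19:00 (subtract 3h to convert from UTC+3).
Freya in UTC: 10:00-13:30, 16:30-19:00 (subtract 5h to convert from UTC+5).
Finn in UTC: 10:00-12:00, 13:00-18:00 (subtract 3h to convert from UTC+3).
Callum ∩ Yuki: 09:00-11:00, 16:30-18:00.
Callum ∩ Yuki ∩ Vanya: 09:00-11:00, 16:30-18:00.
Callum ∩ Yuki ∩ Vanya ∩ Freya: 10:00-11:00, 16:30-18:00.
Callum ∩ Yuki ∩ Vanya ∩ Freya ∩ Finn: 10:00-11:00, 16:30-18:00.
So the common availability across everyone is 10:00-11:00, 16:30-18:00.
The last common window of at least 60 minutes is 16:30-18:00; a 60-minute meeting can start as late as 17:00 and still end by 18:00.

17:00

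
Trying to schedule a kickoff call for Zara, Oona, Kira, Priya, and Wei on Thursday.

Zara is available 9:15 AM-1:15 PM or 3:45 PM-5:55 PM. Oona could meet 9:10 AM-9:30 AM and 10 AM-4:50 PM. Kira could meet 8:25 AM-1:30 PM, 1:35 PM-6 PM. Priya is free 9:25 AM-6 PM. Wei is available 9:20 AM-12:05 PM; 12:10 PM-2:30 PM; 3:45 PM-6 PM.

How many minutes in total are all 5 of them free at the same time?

Zara ∩ Oona: 09:15-09:30, 10:00-13:15, 15:45-16:50.
Zara ∩ Oona ∩ Kira: 09:15-09:30, 10:00-13:15, 15:45-16:50.
Zara ∩ Oona ∩ Kira ∩ Priya: 09:25-09:30, 10:00-13:15, 15:45-16:50.
Zara ∩ Oona ∩ Kira ∩ Priya ∩ Wei: 09:25-09:30, 10:00-12:05, 12:10-13:15, 15:45-16:50.
Summing the common windows: 5 + 125 + 65 + 65 = 260 minutes.

260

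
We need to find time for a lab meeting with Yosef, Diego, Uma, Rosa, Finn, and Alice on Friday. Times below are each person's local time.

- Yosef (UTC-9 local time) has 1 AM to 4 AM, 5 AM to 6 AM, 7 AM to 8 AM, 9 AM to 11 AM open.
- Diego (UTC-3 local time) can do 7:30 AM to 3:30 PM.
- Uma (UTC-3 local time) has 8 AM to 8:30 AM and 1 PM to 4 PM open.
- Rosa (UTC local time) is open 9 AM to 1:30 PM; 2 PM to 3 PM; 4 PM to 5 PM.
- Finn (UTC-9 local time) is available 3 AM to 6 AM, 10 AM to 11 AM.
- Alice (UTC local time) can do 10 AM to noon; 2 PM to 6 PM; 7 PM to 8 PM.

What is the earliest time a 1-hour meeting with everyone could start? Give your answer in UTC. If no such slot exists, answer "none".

Yosef in UTC: 10:00-13:00, 14:00-15:00, 16:00-17:00, 18:00-20:00 (add 9h to convert from UTC-9).
Diego in UTC: 10:30-18:30 (add 3h to convert from UTC-3).
Uma in UTC: 11:00-11:30, 16:00-19:00 (add 3h to convert from UTC-3).
Rosa in UTC: 09:00-13:30, 14:00-15:00, 16:00-17:00.
Finn in UTC: 12:00-15:00, 19:00-20:00 (add 9h to convert from UTC-9).
Alice in UTC: 10:00-12:00, 14:00-18:00, 19:00-20:00.
Yosef ∩ Diego: 10:30-13:00, 14:00-15:00, 16:00-17:00, 18:00-18:30.
Yosef ∩ Diego ∩ Uma: 11:00-11:30, 16:00-17:00, 18:00-18:30.
Yosef ∩ Diego ∩ Uma ∩ Rosa: 11:00-11:30, 16:00-17:00.
Yosef ∩ Diego ∩ Uma ∩ Rosa ∩ Finn: ∅.
Yosef ∩ Diego ∩ Uma ∩ Rosa ∩ Finn ∩ Alice: ∅.
There is no time when everyone is free.
No common window is at least 60 minutes long.

none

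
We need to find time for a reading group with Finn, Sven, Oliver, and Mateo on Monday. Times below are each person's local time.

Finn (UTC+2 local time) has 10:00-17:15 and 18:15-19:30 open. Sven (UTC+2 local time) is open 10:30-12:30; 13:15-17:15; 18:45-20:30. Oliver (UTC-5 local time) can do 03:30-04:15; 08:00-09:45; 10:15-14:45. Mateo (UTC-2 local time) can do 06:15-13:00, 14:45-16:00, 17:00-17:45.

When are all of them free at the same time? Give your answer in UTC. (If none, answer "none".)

Finn in UTC: 08:00-15:15, 16:15-17:30 (subtract 2h to convert from UTC+2).
Sven in UTC: 08:30-10:30, 11:15-15:15, 16:45-18:30 (subtract 2h to convert from UTC+2).
Oliver in UTC: 08:30-09:15, 13:00-14:45, 15:15-19:45 (add 5h to convert from UTC-5).
Mateo in UTC: 08:15-15:00, 16:45-18:00, 19:00-19:45 (add 2h to convert from UTC-2).
Finn ∩ Sven: 08:30-10:30, 11:15-15:15, 16:45-17:30.
Finn ∩ Sven ∩ Oliver: 08:30-09:15, 13:00-14:45, 16:45-17:30.
Finn ∩ Sven ∩ Oliver ∩ Mateo: 08:30-09:15, 13:00-14:45, 16:45-17:30.

08:30-09:15, 13:00-14:45, 16:45-17:30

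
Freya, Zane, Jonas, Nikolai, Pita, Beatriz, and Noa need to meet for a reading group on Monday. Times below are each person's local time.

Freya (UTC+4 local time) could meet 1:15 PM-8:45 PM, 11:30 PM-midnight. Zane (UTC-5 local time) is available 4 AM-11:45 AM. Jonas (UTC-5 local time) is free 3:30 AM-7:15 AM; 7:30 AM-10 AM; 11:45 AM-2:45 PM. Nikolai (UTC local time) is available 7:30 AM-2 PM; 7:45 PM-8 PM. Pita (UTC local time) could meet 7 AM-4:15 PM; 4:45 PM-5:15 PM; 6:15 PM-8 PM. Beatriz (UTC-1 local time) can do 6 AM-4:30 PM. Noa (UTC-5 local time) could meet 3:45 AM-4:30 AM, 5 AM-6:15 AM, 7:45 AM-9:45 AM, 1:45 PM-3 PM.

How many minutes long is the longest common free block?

75

Freya in UTC: 09:15-16:45, 19:30-20:00 (subtract 4h to convert from UTC+4).
Zane in UTC: 09:00-16:45 (add 5h to convert from UTC-5).
Jonas in UTC: 08:30-12:15, 12:30-15:00, 16:45-19:45 (add 5h to convert from UTC-5).
Nikolai in UTC: 07:30-14:00, 19:45-20:00.
Pita in UTC: 07:00-16:15, 16:45-17:15, 18:15-20:00.
Beatriz in UTC: 07:00-17:30 (add 1h to convert from UTC-1).
Noa in UTC: 08:45-09:30, 10:00-11:15, 12:45-14:45, 18:45-20:00 (add 5h to convert from UTC-5).
Freya ∩ Zane: 09:15-16:45.
Freya ∩ Zane ∩ Jonas: 09:15-12:15, 12:30-15:00.
Freya ∩ Zane ∩ Jonas ∩ Nikolai: 09:15-12:15, 12:30-14:00.
Freya ∩ Zane ∩ Jonas ∩ Nikolai ∩ Pita: 09:15-12:15, 12:30-14:00.
Freya ∩ Zane ∩ Jonas ∩ Nikolai ∩ Pita ∩ Beatriz: 09:15-12:15, 12:30-14:00.
Freya ∩ Zane ∩ Jonas ∩ Nikolai ∩ Pita ∩ Beatriz ∩ Noa: 09:15-09:30, 10:00-11:15, 12:45-14:00.
The longest is 10:00-11:15 at 75 minutes.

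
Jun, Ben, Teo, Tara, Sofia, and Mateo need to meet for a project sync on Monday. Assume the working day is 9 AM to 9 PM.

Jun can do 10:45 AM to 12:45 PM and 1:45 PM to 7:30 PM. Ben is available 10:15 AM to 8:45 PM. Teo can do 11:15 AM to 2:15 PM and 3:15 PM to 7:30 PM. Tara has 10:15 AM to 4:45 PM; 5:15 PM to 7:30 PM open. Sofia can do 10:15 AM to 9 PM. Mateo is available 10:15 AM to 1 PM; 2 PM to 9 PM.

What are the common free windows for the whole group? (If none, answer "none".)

Jun ∩ Ben: 10:45-12:45, 13:45-19:30.
Jun ∩ Ben ∩ Teo: 11:15-12:45, 13:45-14:15, 15:15-19:30.
Jun ∩ Ben ∩ Teo ∩ Tara: 11:15-12:45, 13:45-14:15, 15:15-16:45, 17:15-19:30.
Jun ∩ Ben ∩ Teo ∩ Tara ∩ Sofia: 11:15-12:45, 13:45-14:15, 15:15-16:45, 17:15-19:30.
Jun ∩ Ben ∩ Teo ∩ Tara ∩ Sofia ∩ Mateo: 11:15-12:45, 14:00-14:15, 15:15-16:45, 17:15-19:30.
Those are the intersection windows.

11:15-12:45, 14:00-14:15, 15:15-16:45, 17:15-19:30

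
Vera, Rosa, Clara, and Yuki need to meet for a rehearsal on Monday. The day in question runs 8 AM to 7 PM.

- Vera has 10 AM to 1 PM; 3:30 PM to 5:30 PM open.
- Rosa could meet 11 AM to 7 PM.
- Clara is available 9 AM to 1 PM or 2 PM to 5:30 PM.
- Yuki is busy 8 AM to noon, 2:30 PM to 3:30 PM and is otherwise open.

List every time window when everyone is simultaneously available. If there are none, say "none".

Vera free: 10:00-13:00, 15:30-17:30.
Rosa free: 11:00-19:00.
Clara free: 09:00-13:00, 14:00-17:30.
Yuki free: 12:00-14:30, 15:30-19:00 (invert busy blocks within the working day).
Vera ∩ Rosa: 11:00-13:00, 15:30-17:30.
Vera ∩ Rosa ∩ Clara: 11:00-13:00, 15:30-17:30.
Vera ∩ Rosa ∩ Clara ∩ Yuki: 12:00-13:00, 15:30-17:30.

12:00-13:00, 15:30-17:30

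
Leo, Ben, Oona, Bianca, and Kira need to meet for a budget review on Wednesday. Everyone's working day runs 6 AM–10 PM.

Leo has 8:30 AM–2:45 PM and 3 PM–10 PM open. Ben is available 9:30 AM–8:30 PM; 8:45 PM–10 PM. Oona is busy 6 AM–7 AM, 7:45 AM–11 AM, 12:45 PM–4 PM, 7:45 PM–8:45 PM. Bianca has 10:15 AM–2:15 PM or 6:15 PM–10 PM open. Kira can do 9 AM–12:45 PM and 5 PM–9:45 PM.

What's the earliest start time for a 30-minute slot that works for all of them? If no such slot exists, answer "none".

11:00

Leo free: 08:30-14:45, 15:00-22:00.
Ben free: 09:30-20:30, 20:45-22:00.
Oona free: 07:00-07:45, 11:00-12:45, 16:00-19:45, 20:45-22:00 (invert busy blocks within the working day).
Bianca free: 10:15-14:15, 18:15-22:00.
Kira free: 09:00-12:45, 17:00-21:45.
Leo ∩ Ben: 09:30-14:45, 15:00-20:30, 20:45-22:00.
Leo ∩ Ben ∩ Oona: 11:00-12:45, 16:00-19:45, 20:45-22:00.
Leo ∩ Ben ∩ Oona ∩ Bianca: 11:00-12:45, 18:15-19:45, 20:45-22:00.
Leo ∩ Ben ∩ Oona ∩ Bianca ∩ Kira: 11:00-12:45, 18:15-19:45, 20:45-21:45.
The first common window of at least 30 minutes is 11:00-12:45, so the earliest start is 11:00.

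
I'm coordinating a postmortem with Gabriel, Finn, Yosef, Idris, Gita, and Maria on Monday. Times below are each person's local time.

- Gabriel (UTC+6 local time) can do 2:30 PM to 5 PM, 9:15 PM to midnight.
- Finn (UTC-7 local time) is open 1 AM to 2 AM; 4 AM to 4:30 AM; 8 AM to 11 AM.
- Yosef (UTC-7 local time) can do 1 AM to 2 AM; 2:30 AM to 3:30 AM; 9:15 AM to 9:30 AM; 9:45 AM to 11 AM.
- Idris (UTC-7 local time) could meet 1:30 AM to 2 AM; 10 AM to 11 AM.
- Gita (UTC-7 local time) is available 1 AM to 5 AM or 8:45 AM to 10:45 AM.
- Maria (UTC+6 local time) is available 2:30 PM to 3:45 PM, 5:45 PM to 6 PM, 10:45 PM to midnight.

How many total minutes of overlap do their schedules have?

75

Gabriel in UTC: 08:30-11:00, 15:15-18:00 (subtract 6h to convert from UTC+6).
Finn in UTC: 08:00-09:00, 11:00-11:30, 15:00-18:00 (add 7h to convert from UTC-7).
Yosef in UTC: 08:00-09:00, 09:30-10:30, 16:15-16:30, 16:45-18:00 (add 7h to convert from UTC-7).
Idris in UTC: 08:30-09:00, 17:00-18:00 (add 7h to convert from UTC-7).
Gita in UTC: 08:00-12:00, 15:45-17:45 (add 7h to convert from UTC-7).
Maria in UTC: 08:30-09:45, 11:45-12:00, 16:45-18:00 (subtract 6h to convert from UTC+6).
Gabriel ∩ Finn: 08:30-09:00, 15:15-18:00.
Gabriel ∩ Finn ∩ Yosef: 08:30-09:00, 16:15-16:30, 16:45-18:00.
Gabriel ∩ Finn ∩ Yosef ∩ Idris: 08:30-09:00, 17:00-18:00.
Gabriel ∩ Finn ∩ Yosef ∩ Idris ∩ Gita: 08:30-09:00, 17:00-17:45.
Gabriel ∩ Finn ∩ Yosef ∩ Idris ∩ Gita ∩ Maria: 08:30-09:00, 17:00-17:45.
Summing the common windows: 30 + 45 = 75 minutes.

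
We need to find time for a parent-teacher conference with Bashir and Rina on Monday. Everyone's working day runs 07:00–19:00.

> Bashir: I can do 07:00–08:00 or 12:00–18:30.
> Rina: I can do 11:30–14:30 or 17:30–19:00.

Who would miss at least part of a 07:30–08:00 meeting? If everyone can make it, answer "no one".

Bashir: free for 07:30-08:00. Rina: not fully free for 07:30-08:00.

Rina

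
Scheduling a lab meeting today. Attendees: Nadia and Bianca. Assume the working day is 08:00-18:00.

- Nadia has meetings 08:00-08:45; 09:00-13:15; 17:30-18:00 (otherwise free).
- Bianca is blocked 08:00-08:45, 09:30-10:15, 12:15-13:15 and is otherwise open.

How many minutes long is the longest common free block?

Nadia free: 08:45-09:00, 13:15-17:30 (invert busy blocks within the working day).
Bianca free: 08:45-09:30, 10:15-12:15, 13:15-18:00 (invert busy blocks within the working day).
Nadia ∩ Bianca: 08:45-09:00, 13:15-17:30.
Those are the intersection windows.
The longest is 13:15-17:30 at 255 minutes.

255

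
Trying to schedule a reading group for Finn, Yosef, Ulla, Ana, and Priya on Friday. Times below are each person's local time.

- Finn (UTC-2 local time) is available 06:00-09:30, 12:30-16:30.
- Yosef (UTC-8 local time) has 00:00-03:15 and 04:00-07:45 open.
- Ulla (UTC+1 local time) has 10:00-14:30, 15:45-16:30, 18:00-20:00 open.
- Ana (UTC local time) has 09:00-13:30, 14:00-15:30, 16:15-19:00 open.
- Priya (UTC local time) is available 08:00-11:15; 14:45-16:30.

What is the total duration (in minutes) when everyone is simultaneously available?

180

Finn in UTC: 08:00-11:30, 14:30-18:30 (add 2h to convert from UTC-2).
Yosef in UTC: 08:00-11:15, 12:00-15:45 (add 8h to convert from UTC-8).
Ulla in UTC: 09:00-13:30, 14:45-15:30, 17:00-19:00 (subtract 1h to convert from UTC+1).
Ana in UTC: 09:00-13:30, 14:00-15:30, 16:15-19:00.
Priya in UTC: 08:00-11:15, 14:45-16:30.
Finn ∩ Yosef: 08:00-11:15, 14:30-15:45.
Finn ∩ Yosef ∩ Ulla: 09:00-11:15, 14:45-15:30.
Finn ∩ Yosef ∩ Ulla ∩ Ana: 09:00-11:15, 14:45-15:30.
Finn ∩ Yosef ∩ Ulla ∩ Ana ∩ Priya: 09:00-11:15, 14:45-15:30.
Summing the common windows: 135 + 45 = 180 minutes.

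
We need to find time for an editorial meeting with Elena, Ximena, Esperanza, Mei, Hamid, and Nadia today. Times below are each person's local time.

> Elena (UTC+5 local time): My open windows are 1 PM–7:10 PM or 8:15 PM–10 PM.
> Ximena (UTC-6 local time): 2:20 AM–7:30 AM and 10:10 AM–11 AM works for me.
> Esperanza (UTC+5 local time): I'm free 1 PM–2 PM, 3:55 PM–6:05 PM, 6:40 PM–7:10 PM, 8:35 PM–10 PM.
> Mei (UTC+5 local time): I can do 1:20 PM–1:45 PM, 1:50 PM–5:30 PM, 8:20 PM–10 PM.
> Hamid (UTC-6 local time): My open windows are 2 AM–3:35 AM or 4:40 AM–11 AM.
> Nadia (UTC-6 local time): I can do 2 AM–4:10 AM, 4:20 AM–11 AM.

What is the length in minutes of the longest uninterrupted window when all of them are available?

Elena in UTC: 08:00-14:10, 15:15-17:00 (subtract 5h to convert from UTC+5).
Ximena in UTC: 08:20-13:30, 16:10-17:00 (add 6h to convert from UTC-6).
Esperanza in UTC: 08:00-09:00, 10:55-13:05, 13:40-14:10, 15:35-17:00 (subtract 5h to convert from UTC+5).
Mei in UTC: 08:20-08:45, 08:50-12:30, 15:20-17:00 (subtract 5h to convert from UTC+5).
Hamid in UTC: 08:00-09:35, 10:40-17:00 (add 6h to convert from UTC-6).
Nadia in UTC: 08:00-10:10, 10:20-17:00 (add 6h to convert from UTC-6).
Elena ∩ Ximena: 08:20-13:30, 16:10-17:00.
Elena ∩ Ximena ∩ Esperanza: 08:20-09:00, 10:55-13:05, 16:10-17:00.
Elena ∩ Ximena ∩ Esperanza ∩ Mei: 08:20-08:45, 08:50-09:00, 10:55-12:30, 16:10-17:00.
Elena ∩ Ximena ∩ Esperanza ∩ Mei ∩ Hamid: 08:20-08:45, 08:50-09:00, 10:55-12:30, 16:10-17:00.
Elena ∩ Ximena ∩ Esperanza ∩ Mei ∩ Hamid ∩ Nadia: 08:20-08:45, 08:50-09:00, 10:55-12:30, 16:10-17:00.
The longest is 10:55-12:30 at 95 minutes.

95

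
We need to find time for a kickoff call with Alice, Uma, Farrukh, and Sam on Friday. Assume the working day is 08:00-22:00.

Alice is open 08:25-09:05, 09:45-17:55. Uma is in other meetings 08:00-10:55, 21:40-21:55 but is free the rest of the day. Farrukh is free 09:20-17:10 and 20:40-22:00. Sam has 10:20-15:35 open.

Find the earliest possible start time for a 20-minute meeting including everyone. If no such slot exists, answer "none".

10:55

Alice free: 08:25-09:05, 09:45-17:55.
Uma free: 10:55-21:40, 21:55-22:00 (invert busy blocks within the working day).
Farrukh free: 09:20-17:10, 20:40-22:00.
Sam free: 10:20-15:35.
Alice ∩ Uma: 10:55-17:55.
Alice ∩ Uma ∩ Farrukh: 10:55-17:10.
Alice ∩ Uma ∩ Farrukh ∩ Sam: 10:55-15:35.
So the common availability across everyone is 10:55-15:35.
The first common window of at least 20 minutes is 10:55-15:35, so the earliest start is 10:55.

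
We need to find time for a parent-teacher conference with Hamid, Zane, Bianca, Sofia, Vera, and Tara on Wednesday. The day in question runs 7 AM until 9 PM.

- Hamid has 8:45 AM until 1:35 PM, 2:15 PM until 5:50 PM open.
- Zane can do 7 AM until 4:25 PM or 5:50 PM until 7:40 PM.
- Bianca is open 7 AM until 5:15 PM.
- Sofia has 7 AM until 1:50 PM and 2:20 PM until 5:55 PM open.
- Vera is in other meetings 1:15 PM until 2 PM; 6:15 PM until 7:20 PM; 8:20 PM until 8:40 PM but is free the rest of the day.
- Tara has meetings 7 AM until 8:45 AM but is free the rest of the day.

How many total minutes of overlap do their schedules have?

Hamid free: 08:45-13:35, 14:15-17:50.
Zane free: 07:00-16:25, 17:50-19:40.
Bianca free: 07:00-17:15.
Sofia free: 07:00-13:50, 14:20-17:55.
Vera free: 07:00-13:15, 14:00-18:15, 19:20-20:20, 20:40-21:00 (invert busy blocks within the working day).
Tara free: 08:45-21:00 (invert busy blocks within the working day).
Hamid ∩ Zane: 08:45-13:35, 14:15-16:25.
Hamid ∩ Zane ∩ Bianca: 08:45-13:35, 14:15-16:25.
Hamid ∩ Zane ∩ Bianca ∩ Sofia: 08:45-13:35, 14:20-16:25.
Hamid ∩ Zane ∩ Bianca ∩ Sofia ∩ Vera: 08:45-13:15, 14:20-16:25.
Hamid ∩ Zane ∩ Bianca ∩ Sofia ∩ Vera ∩ Tara: 08:45-13:15, 14:20-16:25.
Summing the common windows: 270 + 125 = 395 minutes.

395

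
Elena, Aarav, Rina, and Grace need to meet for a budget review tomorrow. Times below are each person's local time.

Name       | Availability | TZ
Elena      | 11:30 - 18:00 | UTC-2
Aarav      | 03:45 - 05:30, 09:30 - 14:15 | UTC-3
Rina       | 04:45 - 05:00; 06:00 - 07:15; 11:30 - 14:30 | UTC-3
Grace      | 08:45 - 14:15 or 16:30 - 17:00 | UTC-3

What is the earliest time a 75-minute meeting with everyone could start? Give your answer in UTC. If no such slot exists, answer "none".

Elena in UTC: 13:30-20:00 (add 2h to convert from UTC-2).
Aarav in UTC: 06:45-08:30, 12:30-17:15 (add 3h to convert from UTC-3).
Rina in UTC: 07:45-08:00, 09:00-10:15, 14:30-17:30 (add 3h to convert from UTC-3).
Grace in UTC: 11:45-17:15, 19:30-20:00 (add 3h to convert from UTC-3).
Elena ∩ Aarav: 13:30-17:15.
Elena ∩ Aarav ∩ Rina: 14:30-17:15.
Elena ∩ Aarav ∩ Rina ∩ Grace: 14:30-17:15.
The first common window of at least 75 minutes is 14:30-17:15, so the earliest start is 14:30.

14:30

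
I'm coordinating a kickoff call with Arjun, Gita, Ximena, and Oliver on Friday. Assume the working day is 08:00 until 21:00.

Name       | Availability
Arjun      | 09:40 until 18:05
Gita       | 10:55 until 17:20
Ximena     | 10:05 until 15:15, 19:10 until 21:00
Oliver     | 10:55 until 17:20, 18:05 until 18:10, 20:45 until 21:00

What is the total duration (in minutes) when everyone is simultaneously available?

Arjun ∩ Gita: 10:55-17:20.
Arjun ∩ Gita ∩ Ximena: 10:55-15:15.
Arjun ∩ Gita ∩ Ximena ∩ Oliver: 10:55-15:15.
That's a single block of 260 minutes.

260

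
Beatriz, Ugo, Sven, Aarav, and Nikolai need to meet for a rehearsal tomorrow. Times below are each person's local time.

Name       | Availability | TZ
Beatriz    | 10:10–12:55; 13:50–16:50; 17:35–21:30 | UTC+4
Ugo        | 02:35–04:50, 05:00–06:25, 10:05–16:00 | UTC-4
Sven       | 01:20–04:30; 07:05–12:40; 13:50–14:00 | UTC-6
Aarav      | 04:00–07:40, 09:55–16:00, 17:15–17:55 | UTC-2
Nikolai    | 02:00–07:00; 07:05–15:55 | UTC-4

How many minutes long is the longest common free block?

Beatriz in UTC: 06:10-08:55, 09:50-12:50, 13:35-17:30 (subtract 4h to convert from UTC+4).
Ugo in UTC: 06:35-08:50, 09:00-10:25, 14:05-20:00 (add 4h to convert from UTC-4).
Sven in UTC: 07:20-10:30, 13:05-18:40, 19:50-20:00 (add 6h to convert from UTC-6).
Aarav in UTC: 06:00-09:40, 11:55-18:00, 19:15-19:55 (add 2h to convert from UTC-2).
Nikolai in UTC: 06:00-11:00, 11:05-19:55 (add 4h to convert from UTC-4).
Beatriz ∩ Ugo: 06:35-08:50, 09:50-10:25, 14:05-17:30.
Beatriz ∩ Ugo ∩ Sven: 07:20-08:50, 09:50-10:25, 14:05-17:30.
Beatriz ∩ Ugo ∩ Sven ∩ Aarav: 07:20-08:50, 14:05-17:30.
Beatriz ∩ Ugo ∩ Sven ∩ Aarav ∩ Nikolai: 07:20-08:50, 14:05-17:30.
The longest is 14:05-17:30 at 205 minutes.

205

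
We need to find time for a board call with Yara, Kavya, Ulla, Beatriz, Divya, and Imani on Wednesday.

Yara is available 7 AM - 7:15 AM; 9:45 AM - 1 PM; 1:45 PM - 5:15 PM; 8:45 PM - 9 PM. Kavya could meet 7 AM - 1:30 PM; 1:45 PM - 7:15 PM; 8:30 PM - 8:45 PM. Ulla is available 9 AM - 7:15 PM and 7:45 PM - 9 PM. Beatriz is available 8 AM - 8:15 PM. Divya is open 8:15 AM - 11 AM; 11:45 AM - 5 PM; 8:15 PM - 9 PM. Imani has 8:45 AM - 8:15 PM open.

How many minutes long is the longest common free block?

195

Yara ∩ Kavya: 07:00-07:15, 09:45-13:00, 13:45-17:15.
Yara ∩ Kavya ∩ Ulla: 09:45-13:00, 13:45-17:15.
Yara ∩ Kavya ∩ Ulla ∩ Beatriz: 09:45-13:00, 13:45-17:15.
Yara ∩ Kavya ∩ Ulla ∩ Beatriz ∩ Divya: 09:45-11:00, 11:45-13:00, 13:45-17:00.
Yara ∩ Kavya ∩ Ulla ∩ Beatriz ∩ Divya ∩ Imani: 09:45-11:00, 11:45-13:00, 13:45-17:00.
The longest is 13:45-17:00 at 195 minutes.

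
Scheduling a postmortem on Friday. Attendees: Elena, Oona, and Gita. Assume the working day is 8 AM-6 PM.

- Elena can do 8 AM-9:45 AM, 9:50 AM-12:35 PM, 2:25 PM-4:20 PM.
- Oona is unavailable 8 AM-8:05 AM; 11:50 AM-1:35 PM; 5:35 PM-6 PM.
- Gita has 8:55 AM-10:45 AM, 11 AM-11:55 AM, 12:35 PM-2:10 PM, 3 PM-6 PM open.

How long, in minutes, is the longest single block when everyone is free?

Elena free: 08:00-09:45, 09:50-12:35, 14:25-16:20.
Oona free: 08:05-11:50, 13:35-17:35 (invert busy blocks within the working day).
Gita free: 08:55-10:45, 11:00-11:55, 12:35-14:10, 15:00-18:00.
Elena ∩ Oona: 08:05-09:45, 09:50-11:50, 14:25-16:20.
Elena ∩ Oona ∩ Gita: 08:55-09:45, 09:50-10:45, 11:00-11:50, 15:00-16:20.
The longest is 15:00-16:20 at 80 minutes.

80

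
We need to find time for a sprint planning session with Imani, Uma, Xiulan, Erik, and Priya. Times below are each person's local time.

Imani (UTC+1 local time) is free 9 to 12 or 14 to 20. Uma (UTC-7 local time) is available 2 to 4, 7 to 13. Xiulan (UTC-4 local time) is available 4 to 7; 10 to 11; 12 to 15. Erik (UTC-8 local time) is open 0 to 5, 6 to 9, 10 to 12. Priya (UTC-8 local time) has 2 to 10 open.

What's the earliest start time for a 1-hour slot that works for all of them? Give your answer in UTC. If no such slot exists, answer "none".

Imani in UTC: 08:00-11:00, 13:00-19:00 (subtract 1h to convert from UTC+1).
Uma in UTC: 09:00-11:00, 14:00-20:00 (add 7h to convert from UTC-7).
Xiulan in UTC: 08:00-11:00, 14:00-15:00, 16:00-19:00 (add 4h to convert from UTC-4).
Erik in UTC: 08:00-13:00, 14:00-17:00, 18:00-20:00 (add 8h to convert from UTC-8).
Priya in UTC: 10:00-18:00 (add 8h to convert from UTC-8).
Imani ∩ Uma: 09:00-11:00, 14:00-19:00.
Imani ∩ Uma ∩ Xiulan: 09:00-11:00, 14:00-15:00, 16:00-19:00.
Imani ∩ Uma ∩ Xiulan ∩ Erik: 09:00-11:00, 14:00-15:00, 16:00-17:00, 18:00-19:00.
Imani ∩ Uma ∩ Xiulan ∩ Erik ∩ Priya: 10:00-11:00, 14:00-15:00, 16:00-17:00.
The first common window of at least 60 minutes is 10:00-11:00, so the earliest start is 10:00.

10:00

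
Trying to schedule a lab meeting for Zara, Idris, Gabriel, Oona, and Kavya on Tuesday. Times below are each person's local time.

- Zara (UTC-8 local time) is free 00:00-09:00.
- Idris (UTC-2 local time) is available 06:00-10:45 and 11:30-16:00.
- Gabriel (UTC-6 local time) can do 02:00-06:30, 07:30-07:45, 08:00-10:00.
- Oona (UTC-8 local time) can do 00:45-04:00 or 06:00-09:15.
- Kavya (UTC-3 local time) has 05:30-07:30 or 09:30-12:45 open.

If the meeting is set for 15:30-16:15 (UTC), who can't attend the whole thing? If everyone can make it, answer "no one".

Gabriel, Kavya

Zara in UTC: 08:00-17:00 (add 8h to convert from UTC-8).
Idris in UTC: 08:00-12:45, 13:30-18:00 (add 2h to convert from UTC-2).
Gabriel in UTC: 08:00-12:30, 13:30-13:45, 14:00-16:00 (add 6h to convert from UTC-6).
Oona in UTC: 08:45-12:00, 14:00-17:15 (add 8h to convert from UTC-8).
Kavya in UTC: 08:30-10:30, 12:30-15:45 (add 3h to convert from UTC-3).
Zara: free for 15:30-16:15. Idris: free for 15:30-16:15. Gabriel: not fully free for 15:30-16:15. Oona: free for 15:30-16:15. Kavya: not fully free for 15:30-16:15.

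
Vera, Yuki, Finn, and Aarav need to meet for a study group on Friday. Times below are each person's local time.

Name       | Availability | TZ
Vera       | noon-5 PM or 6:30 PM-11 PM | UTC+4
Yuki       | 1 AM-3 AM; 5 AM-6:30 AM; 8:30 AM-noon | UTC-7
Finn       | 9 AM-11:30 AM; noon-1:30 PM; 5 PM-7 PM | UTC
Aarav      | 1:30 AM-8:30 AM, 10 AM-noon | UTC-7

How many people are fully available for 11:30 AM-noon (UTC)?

Vera in UTC: 08:00-13:00, 14:30-19:00 (subtract 4h to convert from UTC+4).
Yuki in UTC: 08:00-10:00, 12:00-13:30, 15:30-19:00 (add 7h to convert from UTC-7).
Finn in UTC: 09:00-11:30, 12:00-13:30, 17:00-19:00.
Aarav in UTC: 08:30-15:30, 17:00-19:00 (add 7h to convert from UTC-7).
Vera and Aarav can make the full 11:30-12:00 slot — that's 2.

2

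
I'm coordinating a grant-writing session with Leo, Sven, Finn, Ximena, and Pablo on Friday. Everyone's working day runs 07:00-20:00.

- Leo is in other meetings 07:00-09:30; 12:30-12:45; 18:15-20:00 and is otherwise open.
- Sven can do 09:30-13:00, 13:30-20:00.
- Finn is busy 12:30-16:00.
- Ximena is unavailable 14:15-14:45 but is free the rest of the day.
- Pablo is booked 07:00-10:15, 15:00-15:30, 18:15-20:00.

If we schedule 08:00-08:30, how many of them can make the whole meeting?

2

Leo free: 09:30-12:30, 12:45-18:15 (invert busy blocks within the working day).
Sven free: 09:30-13:00, 13:30-20:00.
Finn free: 07:00-12:30, 16:00-20:00 (invert busy blocks within the working day).
Ximena free: 07:00-14:15, 14:45-20:00 (invert busy blocks within the working day).
Pablo free: 10:15-15:00, 15:30-18:15 (invert busy blocks within the working day).
Finn and Ximena can make the full 08:00-08:30 slot — that's 2.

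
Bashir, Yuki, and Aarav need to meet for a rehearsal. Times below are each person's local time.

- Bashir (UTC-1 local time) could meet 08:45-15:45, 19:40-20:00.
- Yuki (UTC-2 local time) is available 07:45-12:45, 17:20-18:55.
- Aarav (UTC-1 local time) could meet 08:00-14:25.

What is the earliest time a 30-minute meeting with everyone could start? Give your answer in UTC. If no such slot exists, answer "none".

Bashir in UTC: 09:45-16:45, 20:40-21:00 (add 1h to convert from UTC-1).
Yuki in UTC: 09:45-14:45, 19:20-20:55 (add 2h to convert from UTC-2).
Aarav in UTC: 09:00-15:25 (add 1h to convert from UTC-1).
Bashir ∩ Yuki: 09:45-14:45, 20:40-20:55.
Bashir ∩ Yuki ∩ Aarav: 09:45-14:45.
So the common availability across everyone is 09:45-14:45.
The first common window of at least 30 minutes is 09:45-14:45, so the earliest start is 09:45.

09:45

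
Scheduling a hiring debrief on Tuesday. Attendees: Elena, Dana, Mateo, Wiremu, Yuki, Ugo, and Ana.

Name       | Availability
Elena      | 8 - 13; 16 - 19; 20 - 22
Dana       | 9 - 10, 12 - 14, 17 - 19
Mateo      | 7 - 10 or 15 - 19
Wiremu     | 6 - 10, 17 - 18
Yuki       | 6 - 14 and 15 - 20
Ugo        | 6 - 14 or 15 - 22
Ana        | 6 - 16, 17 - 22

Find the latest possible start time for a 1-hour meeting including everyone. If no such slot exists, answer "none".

Elena ∩ Dana: 09:00-10:00, 12:00-13:00, 17:00-19:00.
Elena ∩ Dana ∩ Mateo: 09:00-10:00, 17:00-19:00.
Elena ∩ Dana ∩ Mateo ∩ Wiremu: 09:00-10:00, 17:00-18:00.
Elena ∩ Dana ∩ Mateo ∩ Wiremu ∩ Yuki: 09:00-10:00, 17:00-18:00.
Elena ∩ Dana ∩ Mateo ∩ Wiremu ∩ Yuki ∩ Ugo: 09:00-10:00, 17:00-18:00.
Elena ∩ Dana ∩ Mateo ∩ Wiremu ∩ Yuki ∩ Ugo ∩ Ana: 09:00-10:00, 17:00-18:00.
The last common window of at least 60 minutes is 17:00-18:00; a 60-minute meeting can start as late as 17:00 and still end by 18:00.

17:00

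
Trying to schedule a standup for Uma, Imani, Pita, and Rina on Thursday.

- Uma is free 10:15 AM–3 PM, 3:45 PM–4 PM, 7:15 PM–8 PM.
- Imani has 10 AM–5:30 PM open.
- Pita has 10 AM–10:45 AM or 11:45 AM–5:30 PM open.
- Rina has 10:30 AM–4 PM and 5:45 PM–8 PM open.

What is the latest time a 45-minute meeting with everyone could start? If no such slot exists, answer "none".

14:15

Uma ∩ Imani: 10:15-15:00, 15:45-16:00.
Uma ∩ Imani ∩ Pita: 10:15-10:45, 11:45-15:00, 15:45-16:00.
Uma ∩ Imani ∩ Pita ∩ Rina: 10:30-10:45, 11:45-15:00, 15:45-16:00.
The last common window of at least 45 minutes is 11:45-15:00; a 45-minute meeting can start as late as 14:15 and still end by 15:00.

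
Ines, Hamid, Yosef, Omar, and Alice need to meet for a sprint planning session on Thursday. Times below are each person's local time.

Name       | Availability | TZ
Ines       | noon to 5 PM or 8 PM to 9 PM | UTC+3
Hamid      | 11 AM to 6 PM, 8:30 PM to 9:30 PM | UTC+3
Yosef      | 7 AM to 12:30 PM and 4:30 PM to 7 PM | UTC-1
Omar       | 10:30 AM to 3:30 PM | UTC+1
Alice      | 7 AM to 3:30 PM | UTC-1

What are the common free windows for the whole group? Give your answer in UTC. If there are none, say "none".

09:30-13:30

Ines in UTC: 09:00-14:00, 17:00-18:00 (subtract 3h to convert from UTC+3).
Hamid in UTC: 08:00-15:00, 17:30-18:30 (subtract 3h to convert from UTC+3).
Yosef in UTC: 08:00-13:30, 17:30-20:00 (add 1h to convert from UTC-1).
Omar in UTC: 09:30-14:30 (subtract 1h to convert from UTC+1).
Alice in UTC: 08:00-16:30 (add 1h to convert from UTC-1).
Ines ∩ Hamid: 09:00-14:00, 17:30-18:00.
Ines ∩ Hamid ∩ Yosef: 09:00-13:30, 17:30-18:00.
Ines ∩ Hamid ∩ Yosef ∩ Omar: 09:30-13:30.
Ines ∩ Hamid ∩ Yosef ∩ Omar ∩ Alice: 09:30-13:30.
So the common availability across everyone is 09:30-13:30.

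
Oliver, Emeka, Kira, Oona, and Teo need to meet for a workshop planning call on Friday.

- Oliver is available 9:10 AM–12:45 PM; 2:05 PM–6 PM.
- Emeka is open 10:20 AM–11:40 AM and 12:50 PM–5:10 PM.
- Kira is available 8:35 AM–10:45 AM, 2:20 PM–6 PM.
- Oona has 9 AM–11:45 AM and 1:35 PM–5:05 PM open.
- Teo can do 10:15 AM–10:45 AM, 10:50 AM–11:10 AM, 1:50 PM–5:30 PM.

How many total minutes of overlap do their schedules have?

Oliver ∩ Emeka: 10:20-11:40, 14:05-17:10.
Oliver ∩ Emeka ∩ Kira: 10:20-10:45, 14:20-17:10.
Oliver ∩ Emeka ∩ Kira ∩ Oona: 10:20-10:45, 14:20-17:05.
Oliver ∩ Emeka ∩ Kira ∩ Oona ∩ Teo: 10:20-10:45, 14:20-17:05.
Summing the common windows: 25 + 165 = 190 minutes.

190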